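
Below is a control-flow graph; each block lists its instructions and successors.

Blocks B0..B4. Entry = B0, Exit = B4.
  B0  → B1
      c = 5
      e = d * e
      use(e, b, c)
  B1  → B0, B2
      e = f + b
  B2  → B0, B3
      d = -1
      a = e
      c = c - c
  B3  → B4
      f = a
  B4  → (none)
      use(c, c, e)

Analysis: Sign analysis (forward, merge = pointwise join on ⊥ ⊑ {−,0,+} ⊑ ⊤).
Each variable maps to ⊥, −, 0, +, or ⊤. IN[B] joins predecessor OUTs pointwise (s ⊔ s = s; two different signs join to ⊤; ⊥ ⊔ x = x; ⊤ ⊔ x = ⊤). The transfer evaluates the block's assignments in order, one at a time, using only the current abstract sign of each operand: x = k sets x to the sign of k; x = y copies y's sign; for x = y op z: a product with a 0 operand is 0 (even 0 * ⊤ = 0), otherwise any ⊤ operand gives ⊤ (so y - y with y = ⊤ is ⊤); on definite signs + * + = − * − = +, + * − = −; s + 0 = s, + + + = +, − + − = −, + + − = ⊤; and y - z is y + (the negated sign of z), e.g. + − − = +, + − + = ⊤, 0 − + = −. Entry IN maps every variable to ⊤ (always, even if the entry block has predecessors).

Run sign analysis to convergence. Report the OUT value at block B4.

Per-block solution:
  B0: | IN=(all ⊤) | OUT={c:+; rest ⊤}
  B1: | IN={c:+; rest ⊤} | OUT={c:+; rest ⊤}
  B2: | IN={c:+; rest ⊤} | OUT={d:-; rest ⊤}
  B3: | IN={d:-; rest ⊤} | OUT={d:-; rest ⊤}
  B4: | IN={d:-; rest ⊤} | OUT={d:-; rest ⊤}

Merge at B4: IN[B4] = OUT[B3] = {a: ⊤, b: ⊤, c: ⊤, d: -, e: ⊤, f: ⊤}
Applying B4's transfer function to that IN value gives OUT[B4] (row B4 above).

Answer: {a: ⊤, b: ⊤, c: ⊤, d: -, e: ⊤, f: ⊤}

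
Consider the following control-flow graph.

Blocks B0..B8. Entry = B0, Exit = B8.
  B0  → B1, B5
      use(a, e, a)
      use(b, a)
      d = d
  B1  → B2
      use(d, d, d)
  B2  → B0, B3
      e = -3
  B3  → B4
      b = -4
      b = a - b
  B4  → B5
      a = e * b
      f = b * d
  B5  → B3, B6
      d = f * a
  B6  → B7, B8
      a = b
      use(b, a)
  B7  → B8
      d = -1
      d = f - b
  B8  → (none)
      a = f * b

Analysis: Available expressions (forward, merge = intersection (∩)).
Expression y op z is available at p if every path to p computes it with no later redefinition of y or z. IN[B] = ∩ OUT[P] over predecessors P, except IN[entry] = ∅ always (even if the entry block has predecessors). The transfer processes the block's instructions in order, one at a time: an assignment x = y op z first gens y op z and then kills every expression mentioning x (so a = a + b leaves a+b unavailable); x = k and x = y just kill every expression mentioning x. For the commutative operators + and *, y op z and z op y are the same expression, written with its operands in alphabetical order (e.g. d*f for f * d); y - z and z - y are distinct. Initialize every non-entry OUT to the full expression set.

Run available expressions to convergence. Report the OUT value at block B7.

Converged values:
  B0: | IN={} | OUT={}
  B1: | IN={} | OUT={}
  B2: | IN={} | OUT={}
  B3: | IN={} | OUT={}
  B4: | IN={} | OUT={b*d, b*e}
  B5: | IN={} | OUT={a*f}
  B6: | IN={a*f} | OUT={}
  B7: | IN={} | OUT={f-b}
  B8: | IN={} | OUT={b*f}

Merge at B7: IN[B7] = OUT[B6] = {}
Applying B7's transfer function to that IN value gives OUT[B7] (row B7 above).

Answer: {f-b}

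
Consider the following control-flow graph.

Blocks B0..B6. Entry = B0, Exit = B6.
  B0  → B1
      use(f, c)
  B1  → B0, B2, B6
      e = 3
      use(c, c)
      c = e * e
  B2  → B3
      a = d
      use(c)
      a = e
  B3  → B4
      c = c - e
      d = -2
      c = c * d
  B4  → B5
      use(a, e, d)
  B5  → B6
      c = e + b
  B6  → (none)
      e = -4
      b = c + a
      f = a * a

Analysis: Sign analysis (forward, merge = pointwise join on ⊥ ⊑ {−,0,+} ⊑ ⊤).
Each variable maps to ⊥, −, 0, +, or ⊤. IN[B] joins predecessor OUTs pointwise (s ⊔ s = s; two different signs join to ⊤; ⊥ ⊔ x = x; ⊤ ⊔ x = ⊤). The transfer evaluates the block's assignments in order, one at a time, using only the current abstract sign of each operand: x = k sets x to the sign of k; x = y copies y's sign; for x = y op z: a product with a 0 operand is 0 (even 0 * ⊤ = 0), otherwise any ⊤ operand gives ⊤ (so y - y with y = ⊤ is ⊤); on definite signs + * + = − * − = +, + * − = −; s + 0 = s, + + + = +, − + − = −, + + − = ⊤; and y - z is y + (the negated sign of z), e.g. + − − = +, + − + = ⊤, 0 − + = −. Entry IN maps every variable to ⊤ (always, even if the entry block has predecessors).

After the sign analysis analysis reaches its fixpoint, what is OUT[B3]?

Fixpoint table:
  B0: | IN=(all ⊤) | OUT=(all ⊤)
  B1: | IN=(all ⊤) | OUT={c:+, e:+; rest ⊤}
  B2: | IN={c:+, e:+; rest ⊤} | OUT={a:+, c:+, e:+; rest ⊤}
  B3: | IN={a:+, c:+, e:+; rest ⊤} | OUT={a:+, d:-, e:+; rest ⊤}
  B4: | IN={a:+, d:-, e:+; rest ⊤} | OUT={a:+, d:-, e:+; rest ⊤}
  B5: | IN={a:+, d:-, e:+; rest ⊤} | OUT={a:+, d:-, e:+; rest ⊤}
  B6: | IN={e:+; rest ⊤} | OUT={e:-; rest ⊤}

Merge at B3: IN[B3] = OUT[B2] = {a: +, b: ⊤, c: +, d: ⊤, e: +, f: ⊤}
Applying B3's transfer function to that IN value gives OUT[B3] (row B3 above).

Answer: {a: +, b: ⊤, c: ⊤, d: -, e: +, f: ⊤}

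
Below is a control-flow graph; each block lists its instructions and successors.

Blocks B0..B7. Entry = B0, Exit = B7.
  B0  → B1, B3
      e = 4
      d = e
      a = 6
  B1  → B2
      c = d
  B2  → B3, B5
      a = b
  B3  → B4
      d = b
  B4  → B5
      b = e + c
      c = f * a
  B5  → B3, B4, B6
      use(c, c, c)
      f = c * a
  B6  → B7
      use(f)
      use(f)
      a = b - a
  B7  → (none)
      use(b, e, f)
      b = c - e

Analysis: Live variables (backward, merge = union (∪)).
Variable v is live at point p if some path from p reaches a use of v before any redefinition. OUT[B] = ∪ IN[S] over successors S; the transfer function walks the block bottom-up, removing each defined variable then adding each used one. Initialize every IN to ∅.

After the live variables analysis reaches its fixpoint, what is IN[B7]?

Converged values:
  B0:  IN={b, c, f}  OUT={a, b, c, d, e, f}
  B1:  IN={b, d, e, f}  OUT={b, c, e, f}
  B2:  IN={b, c, e, f}  OUT={a, b, c, e, f}
  B3:  IN={a, b, c, e, f}  OUT={a, c, e, f}
  B4:  IN={a, c, e, f}  OUT={a, b, c, e}
  B5:  IN={a, b, c, e}  OUT={a, b, c, e, f}
  B6:  IN={a, b, c, e, f}  OUT={b, c, e, f}
  B7:  IN={b, c, e, f}  OUT={}

B7 is the boundary node: OUT[B7] = {}
Applying B7's transfer function to that OUT value gives IN[B7] (row B7 above).

Answer: {b, c, e, f}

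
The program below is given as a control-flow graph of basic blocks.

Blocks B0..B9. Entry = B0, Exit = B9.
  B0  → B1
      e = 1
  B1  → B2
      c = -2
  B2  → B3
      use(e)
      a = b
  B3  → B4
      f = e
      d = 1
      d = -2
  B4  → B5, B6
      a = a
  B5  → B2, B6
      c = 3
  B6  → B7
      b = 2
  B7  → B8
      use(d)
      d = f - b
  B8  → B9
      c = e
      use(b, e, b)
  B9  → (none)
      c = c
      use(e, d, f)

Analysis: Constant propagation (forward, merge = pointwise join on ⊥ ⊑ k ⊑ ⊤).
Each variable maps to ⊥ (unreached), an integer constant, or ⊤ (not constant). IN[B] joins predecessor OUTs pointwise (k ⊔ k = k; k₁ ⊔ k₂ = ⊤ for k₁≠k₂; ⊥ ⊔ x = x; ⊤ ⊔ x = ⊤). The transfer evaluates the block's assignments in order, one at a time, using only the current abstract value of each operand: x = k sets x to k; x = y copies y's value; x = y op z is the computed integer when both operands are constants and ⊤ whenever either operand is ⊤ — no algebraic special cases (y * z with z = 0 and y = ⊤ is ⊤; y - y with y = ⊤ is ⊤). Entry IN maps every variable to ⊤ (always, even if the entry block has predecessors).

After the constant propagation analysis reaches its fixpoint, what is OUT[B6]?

Per-block solution:
  B0:   IN=(all ⊤)   OUT={e:1; rest ⊤}
  B1:   IN={e:1; rest ⊤}   OUT={c:-2, e:1; rest ⊤}
  B2:   IN={e:1; rest ⊤}   OUT={e:1; rest ⊤}
  B3:   IN={e:1; rest ⊤}   OUT={d:-2, e:1, f:1; rest ⊤}
  B4:   IN={d:-2, e:1, f:1; rest ⊤}   OUT={d:-2, e:1, f:1; rest ⊤}
  B5:   IN={d:-2, e:1, f:1; rest ⊤}   OUT={c:3, d:-2, e:1, f:1; rest ⊤}
  B6:   IN={d:-2, e:1, f:1; rest ⊤}   OUT={b:2, d:-2, e:1, f:1; rest ⊤}
  B7:   IN={b:2, d:-2, e:1, f:1; rest ⊤}   OUT={b:2, d:-1, e:1, f:1; rest ⊤}
  B8:   IN={b:2, d:-1, e:1, f:1; rest ⊤}   OUT={b:2, c:1, d:-1, e:1, f:1; rest ⊤}
  B9:   IN={b:2, c:1, d:-1, e:1, f:1; rest ⊤}   OUT={b:2, c:1, d:-1, e:1, f:1; rest ⊤}

Merge at B6: IN[B6] = OUT[B4] ⊔ OUT[B5] = {a: ⊤, b: ⊤, c: ⊤, d: -2, e: 1, f: 1}
Applying B6's transfer function to that IN value gives OUT[B6] (row B6 above).

Answer: {a: ⊤, b: 2, c: ⊤, d: -2, e: 1, f: 1}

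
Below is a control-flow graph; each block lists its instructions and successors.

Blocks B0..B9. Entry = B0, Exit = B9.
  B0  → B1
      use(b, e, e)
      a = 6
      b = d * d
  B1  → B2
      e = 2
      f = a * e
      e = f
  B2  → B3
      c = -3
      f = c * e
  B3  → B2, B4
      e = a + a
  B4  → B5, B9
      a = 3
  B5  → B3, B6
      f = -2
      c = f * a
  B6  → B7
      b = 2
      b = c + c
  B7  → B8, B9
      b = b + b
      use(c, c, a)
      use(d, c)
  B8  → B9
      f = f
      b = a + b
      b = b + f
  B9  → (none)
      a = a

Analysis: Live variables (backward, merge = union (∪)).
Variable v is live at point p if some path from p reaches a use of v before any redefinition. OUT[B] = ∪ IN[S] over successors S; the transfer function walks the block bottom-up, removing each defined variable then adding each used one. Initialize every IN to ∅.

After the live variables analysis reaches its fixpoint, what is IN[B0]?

Per-block solution:
  B0: | IN={b, d, e} | OUT={a, d}
  B1: | IN={a, d} | OUT={a, d, e}
  B2: | IN={a, d, e} | OUT={a, d}
  B3: | IN={a, d} | OUT={a, d, e}
  B4: | IN={d} | OUT={a, d}
  B5: | IN={a, d} | OUT={a, c, d, f}
  B6: | IN={a, c, d, f} | OUT={a, b, c, d, f}
  B7: | IN={a, b, c, d, f} | OUT={a, b, f}
  B8: | IN={a, b, f} | OUT={a}
  B9: | IN={a} | OUT={}

Merge at B0: OUT[B0] = IN[B1] = {a, d}
Applying B0's transfer function to that OUT value gives IN[B0] (row B0 above).

Answer: {b, d, e}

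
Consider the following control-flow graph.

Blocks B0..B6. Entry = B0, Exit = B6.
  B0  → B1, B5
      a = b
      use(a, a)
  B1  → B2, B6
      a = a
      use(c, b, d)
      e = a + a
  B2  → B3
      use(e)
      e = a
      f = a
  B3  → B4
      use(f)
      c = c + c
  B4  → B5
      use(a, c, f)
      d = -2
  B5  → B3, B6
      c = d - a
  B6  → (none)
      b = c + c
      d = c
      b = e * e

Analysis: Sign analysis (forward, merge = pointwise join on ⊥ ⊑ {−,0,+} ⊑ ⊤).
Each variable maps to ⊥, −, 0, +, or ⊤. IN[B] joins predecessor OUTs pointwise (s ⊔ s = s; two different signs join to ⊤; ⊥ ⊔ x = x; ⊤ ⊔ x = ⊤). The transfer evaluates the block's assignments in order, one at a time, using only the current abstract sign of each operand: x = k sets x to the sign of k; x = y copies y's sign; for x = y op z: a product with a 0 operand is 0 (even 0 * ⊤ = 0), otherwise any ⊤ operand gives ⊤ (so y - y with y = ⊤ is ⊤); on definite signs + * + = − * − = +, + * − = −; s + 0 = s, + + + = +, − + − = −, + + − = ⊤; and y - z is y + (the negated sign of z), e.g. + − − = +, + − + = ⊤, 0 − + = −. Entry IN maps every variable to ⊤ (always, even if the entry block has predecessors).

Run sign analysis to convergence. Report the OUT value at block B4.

Converged values:
  B0: | IN=(all ⊤) | OUT=(all ⊤)
  B1: | IN=(all ⊤) | OUT=(all ⊤)
  B2: | IN=(all ⊤) | OUT=(all ⊤)
  B3: | IN=(all ⊤) | OUT=(all ⊤)
  B4: | IN=(all ⊤) | OUT={d:-; rest ⊤}
  B5: | IN=(all ⊤) | OUT=(all ⊤)
  B6: | IN=(all ⊤) | OUT=(all ⊤)

Merge at B4: IN[B4] = OUT[B3] = {a: ⊤, b: ⊤, c: ⊤, d: ⊤, e: ⊤, f: ⊤}
Applying B4's transfer function to that IN value gives OUT[B4] (row B4 above).

Answer: {a: ⊤, b: ⊤, c: ⊤, d: -, e: ⊤, f: ⊤}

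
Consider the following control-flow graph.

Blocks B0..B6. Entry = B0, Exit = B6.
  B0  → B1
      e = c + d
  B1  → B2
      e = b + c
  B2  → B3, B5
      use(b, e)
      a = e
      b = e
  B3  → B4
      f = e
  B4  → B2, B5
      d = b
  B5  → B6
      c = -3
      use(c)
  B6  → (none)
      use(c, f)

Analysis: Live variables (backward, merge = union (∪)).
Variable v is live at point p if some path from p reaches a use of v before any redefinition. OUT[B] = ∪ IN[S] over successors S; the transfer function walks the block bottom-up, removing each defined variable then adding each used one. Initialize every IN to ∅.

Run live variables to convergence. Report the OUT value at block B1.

Converged values:
  B0:  IN={b, c, d, f}  OUT={b, c, f}
  B1:  IN={b, c, f}  OUT={b, e, f}
  B2:  IN={b, e, f}  OUT={b, e, f}
  B3:  IN={b, e}  OUT={b, e, f}
  B4:  IN={b, e, f}  OUT={b, e, f}
  B5:  IN={f}  OUT={c, f}
  B6:  IN={c, f}  OUT={}

Merge at B1: OUT[B1] = IN[B2] = {b, e, f}

Answer: {b, e, f}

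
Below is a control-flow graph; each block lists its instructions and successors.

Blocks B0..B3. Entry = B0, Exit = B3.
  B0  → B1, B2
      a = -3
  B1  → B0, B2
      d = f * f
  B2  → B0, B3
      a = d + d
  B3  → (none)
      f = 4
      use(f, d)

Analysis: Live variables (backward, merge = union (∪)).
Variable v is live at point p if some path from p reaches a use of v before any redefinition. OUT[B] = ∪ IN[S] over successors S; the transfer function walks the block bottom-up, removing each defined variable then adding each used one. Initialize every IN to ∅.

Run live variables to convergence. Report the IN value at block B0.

Fixpoint table:
  B0:   IN={d, f}   OUT={d, f}
  B1:   IN={f}   OUT={d, f}
  B2:   IN={d, f}   OUT={d, f}
  B3:   IN={d}   OUT={}

Merge at B0: OUT[B0] = IN[B1] ⊔ IN[B2] = {d, f}
Applying B0's transfer function to that OUT value gives IN[B0] (row B0 above).

Answer: {d, f}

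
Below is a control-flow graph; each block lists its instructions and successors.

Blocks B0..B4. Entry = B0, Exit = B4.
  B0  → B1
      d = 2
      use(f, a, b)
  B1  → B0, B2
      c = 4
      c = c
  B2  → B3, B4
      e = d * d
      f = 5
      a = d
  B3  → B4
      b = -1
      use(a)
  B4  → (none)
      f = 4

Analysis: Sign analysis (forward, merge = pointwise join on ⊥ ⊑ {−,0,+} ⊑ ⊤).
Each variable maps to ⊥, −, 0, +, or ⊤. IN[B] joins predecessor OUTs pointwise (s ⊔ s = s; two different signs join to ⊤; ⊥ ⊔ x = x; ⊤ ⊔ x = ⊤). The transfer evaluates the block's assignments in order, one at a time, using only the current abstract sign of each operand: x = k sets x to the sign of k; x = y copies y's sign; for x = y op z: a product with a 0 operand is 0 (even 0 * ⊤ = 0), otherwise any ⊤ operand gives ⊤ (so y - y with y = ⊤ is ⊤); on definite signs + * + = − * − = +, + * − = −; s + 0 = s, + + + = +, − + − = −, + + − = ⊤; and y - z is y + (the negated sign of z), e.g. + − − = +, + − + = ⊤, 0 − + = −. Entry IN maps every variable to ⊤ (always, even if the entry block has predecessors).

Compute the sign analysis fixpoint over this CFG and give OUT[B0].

Answer: {a: ⊤, b: ⊤, c: ⊤, d: +, e: ⊤, f: ⊤}

Derivation:
Fixpoint table:
  B0: | IN=(all ⊤) | OUT={d:+; rest ⊤}
  B1: | IN={d:+; rest ⊤} | OUT={c:+, d:+; rest ⊤}
  B2: | IN={c:+, d:+; rest ⊤} | OUT={a:+, c:+, d:+, e:+, f:+; rest ⊤}
  B3: | IN={a:+, c:+, d:+, e:+, f:+; rest ⊤} | OUT={a:+, b:-, c:+, d:+, e:+, f:+; rest ⊤}
  B4: | IN={a:+, c:+, d:+, e:+, f:+; rest ⊤} | OUT={a:+, c:+, d:+, e:+, f:+; rest ⊤}

Merge at B0 (entry node, so the boundary value (all ⊤) is joined with the incoming edge(s)): IN[B0] = (all ⊤) ⊔ OUT[B1] = {a: ⊤, b: ⊤, c: ⊤, d: ⊤, e: ⊤, f: ⊤}
Applying B0's transfer function to that IN value gives OUT[B0] (row B0 above).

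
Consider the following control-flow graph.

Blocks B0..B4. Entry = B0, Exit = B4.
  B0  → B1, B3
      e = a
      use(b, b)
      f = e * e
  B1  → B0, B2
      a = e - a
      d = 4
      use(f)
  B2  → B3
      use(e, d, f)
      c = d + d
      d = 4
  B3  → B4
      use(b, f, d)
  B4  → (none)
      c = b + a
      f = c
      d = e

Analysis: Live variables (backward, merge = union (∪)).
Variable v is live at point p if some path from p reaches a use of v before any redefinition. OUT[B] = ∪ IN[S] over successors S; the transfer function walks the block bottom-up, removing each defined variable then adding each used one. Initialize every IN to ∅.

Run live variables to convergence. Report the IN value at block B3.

Answer: {a, b, d, e, f}

Derivation:
Fixpoint table:
  B0:  IN={a, b, d}  OUT={a, b, d, e, f}
  B1:  IN={a, b, e, f}  OUT={a, b, d, e, f}
  B2:  IN={a, b, d, e, f}  OUT={a, b, d, e, f}
  B3:  IN={a, b, d, e, f}  OUT={a, b, e}
  B4:  IN={a, b, e}  OUT={}

Merge at B3: OUT[B3] = IN[B4] = {a, b, e}
Applying B3's transfer function to that OUT value gives IN[B3] (row B3 above).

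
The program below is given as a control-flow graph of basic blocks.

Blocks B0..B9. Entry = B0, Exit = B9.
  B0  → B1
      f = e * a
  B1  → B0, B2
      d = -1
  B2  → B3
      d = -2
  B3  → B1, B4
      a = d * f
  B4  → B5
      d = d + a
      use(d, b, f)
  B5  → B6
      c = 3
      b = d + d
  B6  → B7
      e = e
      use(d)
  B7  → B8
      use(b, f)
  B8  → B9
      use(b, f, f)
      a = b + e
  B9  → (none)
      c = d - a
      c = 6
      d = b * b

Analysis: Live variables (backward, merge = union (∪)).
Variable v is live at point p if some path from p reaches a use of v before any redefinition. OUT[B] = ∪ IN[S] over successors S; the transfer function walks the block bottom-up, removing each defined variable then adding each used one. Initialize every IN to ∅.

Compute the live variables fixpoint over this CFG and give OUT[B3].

Answer: {a, b, d, e, f}

Derivation:
Per-block solution:
  B0: | IN={a, b, e} | OUT={a, b, e, f}
  B1: | IN={a, b, e, f} | OUT={a, b, e, f}
  B2: | IN={b, e, f} | OUT={b, d, e, f}
  B3: | IN={b, d, e, f} | OUT={a, b, d, e, f}
  B4: | IN={a, b, d, e, f} | OUT={d, e, f}
  B5: | IN={d, e, f} | OUT={b, d, e, f}
  B6: | IN={b, d, e, f} | OUT={b, d, e, f}
  B7: | IN={b, d, e, f} | OUT={b, d, e, f}
  B8: | IN={b, d, e, f} | OUT={a, b, d}
  B9: | IN={a, b, d} | OUT={}

Merge at B3: OUT[B3] = IN[B1] ⊔ IN[B4] = {a, b, d, e, f}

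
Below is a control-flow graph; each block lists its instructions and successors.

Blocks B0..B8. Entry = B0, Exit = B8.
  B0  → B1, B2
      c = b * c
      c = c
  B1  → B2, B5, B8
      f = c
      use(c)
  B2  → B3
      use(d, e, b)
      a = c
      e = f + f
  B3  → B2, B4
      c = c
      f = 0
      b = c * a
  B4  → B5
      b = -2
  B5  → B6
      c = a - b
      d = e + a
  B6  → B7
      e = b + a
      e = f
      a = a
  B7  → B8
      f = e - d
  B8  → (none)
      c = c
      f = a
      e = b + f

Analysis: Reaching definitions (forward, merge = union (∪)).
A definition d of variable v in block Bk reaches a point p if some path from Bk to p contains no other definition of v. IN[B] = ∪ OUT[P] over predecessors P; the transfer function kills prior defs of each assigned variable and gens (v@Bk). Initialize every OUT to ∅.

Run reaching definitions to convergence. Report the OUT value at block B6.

Fixpoint table:
  B0:  IN={}  OUT={c@B0}
  B1:  IN={c@B0}  OUT={c@B0, f@B1}
  B2:  IN={a@B2, b@B3, c@B0, c@B3, e@B2, f@B1, f@B3}  OUT={a@B2, b@B3, c@B0, c@B3, e@B2, f@B1, f@B3}
  B3:  IN={a@B2, b@B3, c@B0, c@B3, e@B2, f@B1, f@B3}  OUT={a@B2, b@B3, c@B3, e@B2, f@B3}
  B4:  IN={a@B2, b@B3, c@B3, e@B2, f@B3}  OUT={a@B2, b@B4, c@B3, e@B2, f@B3}
  B5:  IN={a@B2, b@B4, c@B0, c@B3, e@B2, f@B1, f@B3}  OUT={a@B2, b@B4, c@B5, d@B5, e@B2, f@B1, f@B3}
  B6:  IN={a@B2, b@B4, c@B5, d@B5, e@B2, f@B1, f@B3}  OUT={a@B6, b@B4, c@B5, d@B5, e@B6, f@B1, f@B3}
  B7:  IN={a@B6, b@B4, c@B5, d@B5, e@B6, f@B1, f@B3}  OUT={a@B6, b@B4, c@B5, d@B5, e@B6, f@B7}
  B8:  IN={a@B6, b@B4, c@B0, c@B5, d@B5, e@B6, f@B1, f@B7}  OUT={a@B6, b@B4, c@B8, d@B5, e@B8, f@B8}

Merge at B6: IN[B6] = OUT[B5] = {a@B2, b@B4, c@B5, d@B5, e@B2, f@B1, f@B3}
Applying B6's transfer function to that IN value gives OUT[B6] (row B6 above).

Answer: {a@B6, b@B4, c@B5, d@B5, e@B6, f@B1, f@B3}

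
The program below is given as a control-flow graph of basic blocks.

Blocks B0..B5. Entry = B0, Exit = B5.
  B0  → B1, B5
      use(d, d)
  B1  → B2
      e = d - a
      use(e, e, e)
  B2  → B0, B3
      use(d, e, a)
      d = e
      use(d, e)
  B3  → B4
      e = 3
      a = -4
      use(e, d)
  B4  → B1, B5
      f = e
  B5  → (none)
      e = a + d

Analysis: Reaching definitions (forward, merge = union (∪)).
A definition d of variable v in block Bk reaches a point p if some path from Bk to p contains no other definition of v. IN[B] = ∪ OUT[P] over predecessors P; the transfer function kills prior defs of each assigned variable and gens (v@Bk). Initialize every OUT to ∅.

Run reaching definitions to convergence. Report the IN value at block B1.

Answer: {a@B3, d@B2, e@B1, e@B3, f@B4}

Trace:
Per-block solution:
  B0:  IN={a@B3, d@B2, e@B1, f@B4}  OUT={a@B3, d@B2, e@B1, f@B4}
  B1:  IN={a@B3, d@B2, e@B1, e@B3, f@B4}  OUT={a@B3, d@B2, e@B1, f@B4}
  B2:  IN={a@B3, d@B2, e@B1, f@B4}  OUT={a@B3, d@B2, e@B1, f@B4}
  B3:  IN={a@B3, d@B2, e@B1, f@B4}  OUT={a@B3, d@B2, e@B3, f@B4}
  B4:  IN={a@B3, d@B2, e@B3, f@B4}  OUT={a@B3, d@B2, e@B3, f@B4}
  B5:  IN={a@B3, d@B2, e@B1, e@B3, f@B4}  OUT={a@B3, d@B2, e@B5, f@B4}

Merge at B1: IN[B1] = OUT[B0] ⊔ OUT[B4] = {a@B3, d@B2, e@B1, e@B3, f@B4}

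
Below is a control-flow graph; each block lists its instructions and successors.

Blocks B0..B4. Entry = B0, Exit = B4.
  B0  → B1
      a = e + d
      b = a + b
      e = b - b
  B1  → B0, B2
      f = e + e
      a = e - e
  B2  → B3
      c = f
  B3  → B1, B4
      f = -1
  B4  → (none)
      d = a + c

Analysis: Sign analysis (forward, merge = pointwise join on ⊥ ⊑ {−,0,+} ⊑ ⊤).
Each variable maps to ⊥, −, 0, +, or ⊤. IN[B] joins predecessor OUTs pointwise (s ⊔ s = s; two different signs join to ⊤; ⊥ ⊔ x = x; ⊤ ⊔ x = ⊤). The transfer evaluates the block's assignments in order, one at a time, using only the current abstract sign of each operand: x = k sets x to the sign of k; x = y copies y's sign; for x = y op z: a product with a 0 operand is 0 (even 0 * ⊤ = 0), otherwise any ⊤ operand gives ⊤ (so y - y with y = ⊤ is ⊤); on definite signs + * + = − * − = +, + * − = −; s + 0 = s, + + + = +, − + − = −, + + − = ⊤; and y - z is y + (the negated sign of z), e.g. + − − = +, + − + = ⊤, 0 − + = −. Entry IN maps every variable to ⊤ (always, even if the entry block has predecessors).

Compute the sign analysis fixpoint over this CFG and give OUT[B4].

Per-block solution:
  B0:   IN=(all ⊤)   OUT=(all ⊤)
  B1:   IN=(all ⊤)   OUT=(all ⊤)
  B2:   IN=(all ⊤)   OUT=(all ⊤)
  B3:   IN=(all ⊤)   OUT={f:-; rest ⊤}
  B4:   IN={f:-; rest ⊤}   OUT={f:-; rest ⊤}

Merge at B4: IN[B4] = OUT[B3] = {a: ⊤, b: ⊤, c: ⊤, d: ⊤, e: ⊤, f: -}
Applying B4's transfer function to that IN value gives OUT[B4] (row B4 above).

Answer: {a: ⊤, b: ⊤, c: ⊤, d: ⊤, e: ⊤, f: -}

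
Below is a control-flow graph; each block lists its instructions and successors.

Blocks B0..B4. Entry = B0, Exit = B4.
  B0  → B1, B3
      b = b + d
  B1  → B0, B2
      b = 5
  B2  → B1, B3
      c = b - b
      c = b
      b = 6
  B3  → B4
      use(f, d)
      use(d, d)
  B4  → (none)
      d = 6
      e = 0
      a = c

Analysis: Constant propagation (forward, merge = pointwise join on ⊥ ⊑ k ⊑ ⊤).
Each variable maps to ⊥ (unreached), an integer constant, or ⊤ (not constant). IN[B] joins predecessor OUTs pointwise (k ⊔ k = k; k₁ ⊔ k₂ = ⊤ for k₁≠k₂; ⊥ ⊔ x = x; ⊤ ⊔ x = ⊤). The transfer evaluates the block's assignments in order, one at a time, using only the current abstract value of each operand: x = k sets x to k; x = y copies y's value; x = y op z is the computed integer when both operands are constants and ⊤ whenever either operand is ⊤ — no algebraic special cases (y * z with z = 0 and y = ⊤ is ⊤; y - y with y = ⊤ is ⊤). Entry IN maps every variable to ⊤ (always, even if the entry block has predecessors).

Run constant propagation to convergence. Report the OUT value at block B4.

Converged values:
  B0:  IN=(all ⊤)  OUT=(all ⊤)
  B1:  IN=(all ⊤)  OUT={b:5; rest ⊤}
  B2:  IN={b:5; rest ⊤}  OUT={b:6, c:5; rest ⊤}
  B3:  IN=(all ⊤)  OUT=(all ⊤)
  B4:  IN=(all ⊤)  OUT={d:6, e:0; rest ⊤}

Merge at B4: IN[B4] = OUT[B3] = {a: ⊤, b: ⊤, c: ⊤, d: ⊤, e: ⊤, f: ⊤}
Applying B4's transfer function to that IN value gives OUT[B4] (row B4 above).

Answer: {a: ⊤, b: ⊤, c: ⊤, d: 6, e: 0, f: ⊤}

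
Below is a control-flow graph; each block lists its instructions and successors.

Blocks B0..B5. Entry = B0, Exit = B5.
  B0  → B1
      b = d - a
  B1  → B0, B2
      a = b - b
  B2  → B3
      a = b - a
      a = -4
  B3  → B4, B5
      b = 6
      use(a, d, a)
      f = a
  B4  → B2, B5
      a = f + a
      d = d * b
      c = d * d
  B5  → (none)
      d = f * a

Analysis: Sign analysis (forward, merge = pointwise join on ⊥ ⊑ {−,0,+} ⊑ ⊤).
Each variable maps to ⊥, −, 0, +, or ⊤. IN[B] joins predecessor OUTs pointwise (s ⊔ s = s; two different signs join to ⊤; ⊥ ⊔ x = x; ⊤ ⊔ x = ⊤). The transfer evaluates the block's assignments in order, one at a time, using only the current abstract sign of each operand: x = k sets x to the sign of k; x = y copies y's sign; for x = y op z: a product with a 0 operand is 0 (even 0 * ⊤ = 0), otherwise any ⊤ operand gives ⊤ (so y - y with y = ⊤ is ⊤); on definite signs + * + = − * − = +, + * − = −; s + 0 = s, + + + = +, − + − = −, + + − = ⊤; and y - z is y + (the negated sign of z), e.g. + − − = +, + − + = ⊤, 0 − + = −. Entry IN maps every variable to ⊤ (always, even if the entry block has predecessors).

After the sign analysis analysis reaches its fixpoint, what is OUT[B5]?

Answer: {a: -, b: +, c: ⊤, d: +, e: ⊤, f: -}

Working:
Per-block solution:
  B0: | IN=(all ⊤) | OUT=(all ⊤)
  B1: | IN=(all ⊤) | OUT=(all ⊤)
  B2: | IN=(all ⊤) | OUT={a:-; rest ⊤}
  B3: | IN={a:-; rest ⊤} | OUT={a:-, b:+, f:-; rest ⊤}
  B4: | IN={a:-, b:+, f:-; rest ⊤} | OUT={a:-, b:+, f:-; rest ⊤}
  B5: | IN={a:-, b:+, f:-; rest ⊤} | OUT={a:-, b:+, d:+, f:-; rest ⊤}

Merge at B5: IN[B5] = OUT[B3] ⊔ OUT[B4] = {a: -, b: +, c: ⊤, d: ⊤, e: ⊤, f: -}
Applying B5's transfer function to that IN value gives OUT[B5] (row B5 above).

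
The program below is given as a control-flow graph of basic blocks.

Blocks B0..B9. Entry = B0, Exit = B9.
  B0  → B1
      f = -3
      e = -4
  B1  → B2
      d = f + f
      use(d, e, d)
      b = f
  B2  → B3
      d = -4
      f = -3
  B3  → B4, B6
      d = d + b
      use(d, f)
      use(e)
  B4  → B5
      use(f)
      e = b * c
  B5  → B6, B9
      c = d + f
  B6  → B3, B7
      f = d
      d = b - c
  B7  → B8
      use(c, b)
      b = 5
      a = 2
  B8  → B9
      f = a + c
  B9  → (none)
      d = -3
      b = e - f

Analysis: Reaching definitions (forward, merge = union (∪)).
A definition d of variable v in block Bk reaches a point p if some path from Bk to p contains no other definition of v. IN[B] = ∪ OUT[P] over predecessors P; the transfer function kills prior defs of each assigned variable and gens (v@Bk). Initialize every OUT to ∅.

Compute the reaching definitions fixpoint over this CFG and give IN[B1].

Converged values:
  B0: | IN={} | OUT={e@B0, f@B0}
  B1: | IN={e@B0, f@B0} | OUT={b@B1, d@B1, e@B0, f@B0}
  B2: | IN={b@B1, d@B1, e@B0, f@B0} | OUT={b@B1, d@B2, e@B0, f@B2}
  B3: | IN={b@B1, c@B5, d@B2, d@B6, e@B0, e@B4, f@B2, f@B6} | OUT={b@B1, c@B5, d@B3, e@B0, e@B4, f@B2, f@B6}
  B4: | IN={b@B1, c@B5, d@B3, e@B0, e@B4, f@B2, f@B6} | OUT={b@B1, c@B5, d@B3, e@B4, f@B2, f@B6}
  B5: | IN={b@B1, c@B5, d@B3, e@B4, f@B2, f@B6} | OUT={b@B1, c@B5, d@B3, e@B4, f@B2, f@B6}
  B6: | IN={b@B1, c@B5, d@B3, e@B0, e@B4, f@B2, f@B6} | OUT={b@B1, c@B5, d@B6, e@B0, e@B4, f@B6}
  B7: | IN={b@B1, c@B5, d@B6, e@B0, e@B4, f@B6} | OUT={a@B7, b@B7, c@B5, d@B6, e@B0, e@B4, f@B6}
  B8: | IN={a@B7, b@B7, c@B5, d@B6, e@B0, e@B4, f@B6} | OUT={a@B7, b@B7, c@B5, d@B6, e@B0, e@B4, f@B8}
  B9: | IN={a@B7, b@B1, b@B7, c@B5, d@B3, d@B6, e@B0, e@B4, f@B2, f@B6, f@B8} | OUT={a@B7, b@B9, c@B5, d@B9, e@B0, e@B4, f@B2, f@B6, f@B8}

Merge at B1: IN[B1] = OUT[B0] = {e@B0, f@B0}

Answer: {e@B0, f@B0}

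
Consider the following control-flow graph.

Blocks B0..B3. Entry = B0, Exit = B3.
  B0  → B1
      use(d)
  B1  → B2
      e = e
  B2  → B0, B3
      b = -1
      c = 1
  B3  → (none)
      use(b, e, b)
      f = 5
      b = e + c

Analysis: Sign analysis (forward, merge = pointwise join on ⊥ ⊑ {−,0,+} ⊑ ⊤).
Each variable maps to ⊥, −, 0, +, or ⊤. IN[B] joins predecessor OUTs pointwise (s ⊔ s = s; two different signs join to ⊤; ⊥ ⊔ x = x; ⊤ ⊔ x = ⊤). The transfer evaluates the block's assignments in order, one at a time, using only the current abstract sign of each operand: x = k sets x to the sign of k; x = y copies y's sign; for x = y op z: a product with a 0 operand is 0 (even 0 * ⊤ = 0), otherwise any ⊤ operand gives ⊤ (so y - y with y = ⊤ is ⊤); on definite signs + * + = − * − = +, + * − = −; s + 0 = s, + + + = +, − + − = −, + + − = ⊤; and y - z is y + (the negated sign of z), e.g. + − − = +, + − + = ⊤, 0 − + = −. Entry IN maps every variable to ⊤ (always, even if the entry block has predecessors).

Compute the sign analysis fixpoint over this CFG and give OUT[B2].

Answer: {a: ⊤, b: -, c: +, d: ⊤, e: ⊤, f: ⊤}

Trace:
Fixpoint table:
  B0: | IN=(all ⊤) | OUT=(all ⊤)
  B1: | IN=(all ⊤) | OUT=(all ⊤)
  B2: | IN=(all ⊤) | OUT={b:-, c:+; rest ⊤}
  B3: | IN={b:-, c:+; rest ⊤} | OUT={c:+, f:+; rest ⊤}

Merge at B2: IN[B2] = OUT[B1] = {a: ⊤, b: ⊤, c: ⊤, d: ⊤, e: ⊤, f: ⊤}
Applying B2's transfer function to that IN value gives OUT[B2] (row B2 above).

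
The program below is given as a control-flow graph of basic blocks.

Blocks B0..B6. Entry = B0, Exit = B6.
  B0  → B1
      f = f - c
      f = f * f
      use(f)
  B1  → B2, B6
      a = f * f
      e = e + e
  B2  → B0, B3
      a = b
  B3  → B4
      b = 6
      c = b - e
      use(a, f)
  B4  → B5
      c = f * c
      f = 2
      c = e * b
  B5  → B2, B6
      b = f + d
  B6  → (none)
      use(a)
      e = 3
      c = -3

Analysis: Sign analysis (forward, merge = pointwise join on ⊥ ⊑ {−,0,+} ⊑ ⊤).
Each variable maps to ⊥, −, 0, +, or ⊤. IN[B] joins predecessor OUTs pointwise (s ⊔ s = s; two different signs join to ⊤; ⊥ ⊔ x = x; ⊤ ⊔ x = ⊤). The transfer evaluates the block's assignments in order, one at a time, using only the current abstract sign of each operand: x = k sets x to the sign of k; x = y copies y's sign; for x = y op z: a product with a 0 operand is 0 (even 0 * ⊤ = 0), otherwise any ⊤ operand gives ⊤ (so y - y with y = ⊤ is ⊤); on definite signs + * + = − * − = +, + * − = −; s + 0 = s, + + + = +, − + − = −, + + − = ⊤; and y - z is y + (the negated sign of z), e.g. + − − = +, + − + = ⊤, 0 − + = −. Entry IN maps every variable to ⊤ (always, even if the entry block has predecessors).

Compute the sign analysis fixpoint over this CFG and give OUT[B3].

Answer: {a: ⊤, b: +, c: ⊤, d: ⊤, e: ⊤, f: ⊤}

Working:
Per-block solution:
  B0:   IN=(all ⊤)   OUT=(all ⊤)
  B1:   IN=(all ⊤)   OUT=(all ⊤)
  B2:   IN=(all ⊤)   OUT=(all ⊤)
  B3:   IN=(all ⊤)   OUT={b:+; rest ⊤}
  B4:   IN={b:+; rest ⊤}   OUT={b:+, f:+; rest ⊤}
  B5:   IN={b:+, f:+; rest ⊤}   OUT={f:+; rest ⊤}
  B6:   IN=(all ⊤)   OUT={c:-, e:+; rest ⊤}

Merge at B3: IN[B3] = OUT[B2] = {a: ⊤, b: ⊤, c: ⊤, d: ⊤, e: ⊤, f: ⊤}
Applying B3's transfer function to that IN value gives OUT[B3] (row B3 above).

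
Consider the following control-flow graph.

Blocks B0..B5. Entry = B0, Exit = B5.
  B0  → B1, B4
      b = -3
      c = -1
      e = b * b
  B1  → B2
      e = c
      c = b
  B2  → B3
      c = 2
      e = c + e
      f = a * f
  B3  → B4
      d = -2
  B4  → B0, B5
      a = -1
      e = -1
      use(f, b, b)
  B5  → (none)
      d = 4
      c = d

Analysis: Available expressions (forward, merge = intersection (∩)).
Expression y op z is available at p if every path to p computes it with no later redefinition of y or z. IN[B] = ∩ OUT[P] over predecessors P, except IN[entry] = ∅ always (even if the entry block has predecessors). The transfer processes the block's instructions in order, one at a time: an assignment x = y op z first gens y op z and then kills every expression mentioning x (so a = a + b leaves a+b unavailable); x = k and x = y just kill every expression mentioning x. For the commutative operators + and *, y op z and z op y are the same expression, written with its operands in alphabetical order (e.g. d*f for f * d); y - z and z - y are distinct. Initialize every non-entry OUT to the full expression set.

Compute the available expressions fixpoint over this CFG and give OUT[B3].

Fixpoint table:
  B0: | IN={} | OUT={b*b}
  B1: | IN={b*b} | OUT={b*b}
  B2: | IN={b*b} | OUT={b*b}
  B3: | IN={b*b} | OUT={b*b}
  B4: | IN={b*b} | OUT={b*b}
  B5: | IN={b*b} | OUT={b*b}

Merge at B3: IN[B3] = OUT[B2] = {b*b}
Applying B3's transfer function to that IN value gives OUT[B3] (row B3 above).

Answer: {b*b}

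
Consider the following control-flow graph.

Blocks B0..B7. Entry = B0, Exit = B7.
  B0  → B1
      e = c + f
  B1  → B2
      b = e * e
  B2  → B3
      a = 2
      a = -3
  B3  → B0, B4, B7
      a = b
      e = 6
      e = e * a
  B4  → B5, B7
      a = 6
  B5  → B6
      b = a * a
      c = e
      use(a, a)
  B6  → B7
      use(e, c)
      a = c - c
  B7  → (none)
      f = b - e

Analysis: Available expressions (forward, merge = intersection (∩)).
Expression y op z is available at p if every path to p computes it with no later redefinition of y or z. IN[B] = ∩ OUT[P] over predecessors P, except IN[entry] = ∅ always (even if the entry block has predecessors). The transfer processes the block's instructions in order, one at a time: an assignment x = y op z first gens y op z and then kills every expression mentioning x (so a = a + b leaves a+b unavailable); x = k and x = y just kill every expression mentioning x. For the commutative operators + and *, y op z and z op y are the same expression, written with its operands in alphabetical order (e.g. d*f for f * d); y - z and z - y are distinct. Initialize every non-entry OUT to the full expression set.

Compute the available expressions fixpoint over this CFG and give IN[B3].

Answer: {c+f, e*e}

Working:
Converged values:
  B0: | IN={} | OUT={c+f}
  B1: | IN={c+f} | OUT={c+f, e*e}
  B2: | IN={c+f, e*e} | OUT={c+f, e*e}
  B3: | IN={c+f, e*e} | OUT={c+f}
  B4: | IN={c+f} | OUT={c+f}
  B5: | IN={c+f} | OUT={a*a}
  B6: | IN={a*a} | OUT={c-c}
  B7: | IN={} | OUT={b-e}

Merge at B3: IN[B3] = OUT[B2] = {c+f, e*e}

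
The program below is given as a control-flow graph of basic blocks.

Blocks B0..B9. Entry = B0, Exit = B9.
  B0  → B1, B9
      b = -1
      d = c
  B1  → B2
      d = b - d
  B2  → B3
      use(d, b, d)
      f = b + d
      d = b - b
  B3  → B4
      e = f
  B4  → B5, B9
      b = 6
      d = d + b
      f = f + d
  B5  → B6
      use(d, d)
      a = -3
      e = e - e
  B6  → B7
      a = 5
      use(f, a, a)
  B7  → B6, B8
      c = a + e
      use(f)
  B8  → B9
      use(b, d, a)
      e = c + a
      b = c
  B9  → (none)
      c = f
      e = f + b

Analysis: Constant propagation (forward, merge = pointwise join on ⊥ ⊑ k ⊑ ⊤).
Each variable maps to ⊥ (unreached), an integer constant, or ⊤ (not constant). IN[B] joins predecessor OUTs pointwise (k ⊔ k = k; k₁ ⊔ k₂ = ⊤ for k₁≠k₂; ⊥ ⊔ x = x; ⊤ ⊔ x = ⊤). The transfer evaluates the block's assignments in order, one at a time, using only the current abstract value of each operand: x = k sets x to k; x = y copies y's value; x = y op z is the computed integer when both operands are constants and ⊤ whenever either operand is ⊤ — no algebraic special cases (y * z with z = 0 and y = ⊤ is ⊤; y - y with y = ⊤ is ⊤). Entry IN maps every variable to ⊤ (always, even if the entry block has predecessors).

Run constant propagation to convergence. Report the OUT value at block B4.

Answer: {a: ⊤, b: 6, c: ⊤, d: 6, e: ⊤, f: ⊤}

Derivation:
Fixpoint table:
  B0:  IN=(all ⊤)  OUT={b:-1; rest ⊤}
  B1:  IN={b:-1; rest ⊤}  OUT={b:-1; rest ⊤}
  B2:  IN={b:-1; rest ⊤}  OUT={b:-1, d:0; rest ⊤}
  B3:  IN={b:-1, d:0; rest ⊤}  OUT={b:-1, d:0; rest ⊤}
  B4:  IN={b:-1, d:0; rest ⊤}  OUT={b:6, d:6; rest ⊤}
  B5:  IN={b:6, d:6; rest ⊤}  OUT={a:-3, b:6, d:6; rest ⊤}
  B6:  IN={b:6, d:6; rest ⊤}  OUT={a:5, b:6, d:6; rest ⊤}
  B7:  IN={a:5, b:6, d:6; rest ⊤}  OUT={a:5, b:6, d:6; rest ⊤}
  B8:  IN={a:5, b:6, d:6; rest ⊤}  OUT={a:5, d:6; rest ⊤}
  B9:  IN=(all ⊤)  OUT=(all ⊤)

Merge at B4: IN[B4] = OUT[B3] = {a: ⊤, b: -1, c: ⊤, d: 0, e: ⊤, f: ⊤}
Applying B4's transfer function to that IN value gives OUT[B4] (row B4 above).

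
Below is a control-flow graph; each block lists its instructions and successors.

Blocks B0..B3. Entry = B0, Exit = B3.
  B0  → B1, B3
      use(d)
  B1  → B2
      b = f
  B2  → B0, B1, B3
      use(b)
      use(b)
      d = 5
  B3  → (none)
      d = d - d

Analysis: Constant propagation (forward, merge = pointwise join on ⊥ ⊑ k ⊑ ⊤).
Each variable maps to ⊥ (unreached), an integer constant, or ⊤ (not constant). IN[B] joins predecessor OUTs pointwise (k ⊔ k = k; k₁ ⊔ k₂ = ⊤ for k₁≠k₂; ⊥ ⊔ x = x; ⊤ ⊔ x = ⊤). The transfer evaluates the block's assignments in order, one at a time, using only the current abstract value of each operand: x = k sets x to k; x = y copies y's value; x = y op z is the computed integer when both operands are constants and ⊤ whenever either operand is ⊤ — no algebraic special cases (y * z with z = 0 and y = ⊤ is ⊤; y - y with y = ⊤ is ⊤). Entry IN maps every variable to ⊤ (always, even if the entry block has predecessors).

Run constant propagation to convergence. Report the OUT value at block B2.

Fixpoint table:
  B0:   IN=(all ⊤)   OUT=(all ⊤)
  B1:   IN=(all ⊤)   OUT=(all ⊤)
  B2:   IN=(all ⊤)   OUT={d:5; rest ⊤}
  B3:   IN=(all ⊤)   OUT=(all ⊤)

Merge at B2: IN[B2] = OUT[B1] = {a: ⊤, b: ⊤, c: ⊤, d: ⊤, e: ⊤, f: ⊤}
Applying B2's transfer function to that IN value gives OUT[B2] (row B2 above).

Answer: {a: ⊤, b: ⊤, c: ⊤, d: 5, e: ⊤, f: ⊤}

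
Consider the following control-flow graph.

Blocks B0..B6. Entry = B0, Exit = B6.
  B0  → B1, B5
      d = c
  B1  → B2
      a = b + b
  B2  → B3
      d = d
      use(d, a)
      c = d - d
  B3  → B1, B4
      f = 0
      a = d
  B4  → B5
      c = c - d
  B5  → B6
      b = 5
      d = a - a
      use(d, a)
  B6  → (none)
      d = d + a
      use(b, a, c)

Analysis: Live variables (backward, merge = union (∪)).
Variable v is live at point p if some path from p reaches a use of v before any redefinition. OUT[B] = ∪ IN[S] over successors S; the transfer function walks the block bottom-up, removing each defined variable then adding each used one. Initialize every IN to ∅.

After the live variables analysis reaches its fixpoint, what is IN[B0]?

Answer: {a, b, c}

Derivation:
Fixpoint table:
  B0:   IN={a, b, c}   OUT={a, b, c, d}
  B1:   IN={b, d}   OUT={a, b, d}
  B2:   IN={a, b, d}   OUT={b, c, d}
  B3:   IN={b, c, d}   OUT={a, b, c, d}
  B4:   IN={a, c, d}   OUT={a, c}
  B5:   IN={a, c}   OUT={a, b, c, d}
  B6:   IN={a, b, c, d}   OUT={}

Merge at B0: OUT[B0] = IN[B1] ⊔ IN[B5] = {a, b, c, d}
Applying B0's transfer function to that OUT value gives IN[B0] (row B0 above).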